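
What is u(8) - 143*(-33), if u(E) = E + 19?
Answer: 4746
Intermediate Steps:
u(E) = 19 + E
u(8) - 143*(-33) = (19 + 8) - 143*(-33) = 27 + 4719 = 4746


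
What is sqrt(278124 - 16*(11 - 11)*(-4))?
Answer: 14*sqrt(1419) ≈ 527.38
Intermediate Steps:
sqrt(278124 - 16*(11 - 11)*(-4)) = sqrt(278124 - 16*0*(-4)) = sqrt(278124 + 0*(-4)) = sqrt(278124 + 0) = sqrt(278124) = 14*sqrt(1419)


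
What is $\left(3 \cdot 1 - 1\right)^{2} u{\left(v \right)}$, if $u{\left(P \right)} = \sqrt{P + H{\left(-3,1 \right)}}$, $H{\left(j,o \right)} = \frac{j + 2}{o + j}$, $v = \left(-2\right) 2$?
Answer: $2 i \sqrt{14} \approx 7.4833 i$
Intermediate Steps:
$v = -4$
$H{\left(j,o \right)} = \frac{2 + j}{j + o}$
$u{\left(P \right)} = \sqrt{\frac{1}{2} + P}$ ($u{\left(P \right)} = \sqrt{P + \frac{2 - 3}{-3 + 1}} = \sqrt{P + \frac{1}{-2} \left(-1\right)} = \sqrt{P - - \frac{1}{2}} = \sqrt{P + \frac{1}{2}} = \sqrt{\frac{1}{2} + P}$)
$\left(3 \cdot 1 - 1\right)^{2} u{\left(v \right)} = \left(3 \cdot 1 - 1\right)^{2} \frac{\sqrt{2 + 4 \left(-4\right)}}{2} = \left(3 - 1\right)^{2} \frac{\sqrt{2 - 16}}{2} = 2^{2} \frac{\sqrt{-14}}{2} = 4 \frac{i \sqrt{14}}{2} = 2 i \sqrt{14}$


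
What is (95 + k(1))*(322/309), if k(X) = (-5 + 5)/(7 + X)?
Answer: 30590/309 ≈ 98.997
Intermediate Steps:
k(X) = 0 (k(X) = 0/(7 + X) = 0)
(95 + k(1))*(322/309) = (95 + 0)*(322/309) = 95*(322*(1/309)) = 95*(322/309) = 30590/309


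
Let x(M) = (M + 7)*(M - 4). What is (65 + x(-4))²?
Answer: 1681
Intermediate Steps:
x(M) = (-4 + M)*(7 + M) (x(M) = (7 + M)*(-4 + M) = (-4 + M)*(7 + M))
(65 + x(-4))² = (65 + (-28 + (-4)² + 3*(-4)))² = (65 + (-28 + 16 - 12))² = (65 - 24)² = 41² = 1681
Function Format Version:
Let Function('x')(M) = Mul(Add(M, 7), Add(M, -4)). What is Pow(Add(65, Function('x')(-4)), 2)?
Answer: 1681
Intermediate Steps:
Function('x')(M) = Mul(Add(-4, M), Add(7, M)) (Function('x')(M) = Mul(Add(7, M), Add(-4, M)) = Mul(Add(-4, M), Add(7, M)))
Pow(Add(65, Function('x')(-4)), 2) = Pow(Add(65, Add(-28, Pow(-4, 2), Mul(3, -4))), 2) = Pow(Add(65, Add(-28, 16, -12)), 2) = Pow(Add(65, -24), 2) = Pow(41, 2) = 1681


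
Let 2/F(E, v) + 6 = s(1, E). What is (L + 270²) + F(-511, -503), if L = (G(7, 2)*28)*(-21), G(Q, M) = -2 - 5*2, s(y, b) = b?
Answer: 41337250/517 ≈ 79956.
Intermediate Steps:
F(E, v) = 2/(-6 + E)
G(Q, M) = -12 (G(Q, M) = -2 - 10 = -12)
L = 7056 (L = -12*28*(-21) = -336*(-21) = 7056)
(L + 270²) + F(-511, -503) = (7056 + 270²) + 2/(-6 - 511) = (7056 + 72900) + 2/(-517) = 79956 + 2*(-1/517) = 79956 - 2/517 = 41337250/517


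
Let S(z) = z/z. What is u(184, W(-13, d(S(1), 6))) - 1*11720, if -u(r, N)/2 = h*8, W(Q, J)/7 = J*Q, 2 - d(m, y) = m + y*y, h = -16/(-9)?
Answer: -105736/9 ≈ -11748.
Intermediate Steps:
S(z) = 1
h = 16/9 (h = -16*(-1/9) = 16/9 ≈ 1.7778)
d(m, y) = 2 - m - y**2 (d(m, y) = 2 - (m + y*y) = 2 - (m + y**2) = 2 + (-m - y**2) = 2 - m - y**2)
W(Q, J) = 7*J*Q (W(Q, J) = 7*(J*Q) = 7*J*Q)
u(r, N) = -256/9 (u(r, N) = -32*8/9 = -2*128/9 = -256/9)
u(184, W(-13, d(S(1), 6))) - 1*11720 = -256/9 - 1*11720 = -256/9 - 11720 = -105736/9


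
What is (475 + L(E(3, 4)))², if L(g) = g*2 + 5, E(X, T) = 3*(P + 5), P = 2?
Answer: 272484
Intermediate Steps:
E(X, T) = 21 (E(X, T) = 3*(2 + 5) = 3*7 = 21)
L(g) = 5 + 2*g (L(g) = 2*g + 5 = 5 + 2*g)
(475 + L(E(3, 4)))² = (475 + (5 + 2*21))² = (475 + (5 + 42))² = (475 + 47)² = 522² = 272484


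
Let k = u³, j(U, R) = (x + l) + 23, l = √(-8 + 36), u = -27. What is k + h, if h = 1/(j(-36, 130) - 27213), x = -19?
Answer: -2081701226744/105761379 - 2*√7/740329653 ≈ -19683.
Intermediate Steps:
l = 2*√7 (l = √28 = 2*√7 ≈ 5.2915)
j(U, R) = 4 + 2*√7 (j(U, R) = (-19 + 2*√7) + 23 = 4 + 2*√7)
k = -19683 (k = (-27)³ = -19683)
h = 1/(-27209 + 2*√7) (h = 1/((4 + 2*√7) - 27213) = 1/(-27209 + 2*√7) ≈ -3.6760e-5)
k + h = -19683 + (-3887/105761379 - 2*√7/740329653) = -2081701226744/105761379 - 2*√7/740329653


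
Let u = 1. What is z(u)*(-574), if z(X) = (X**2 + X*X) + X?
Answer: -1722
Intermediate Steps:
z(X) = X + 2*X**2 (z(X) = (X**2 + X**2) + X = 2*X**2 + X = X + 2*X**2)
z(u)*(-574) = (1*(1 + 2*1))*(-574) = (1*(1 + 2))*(-574) = (1*3)*(-574) = 3*(-574) = -1722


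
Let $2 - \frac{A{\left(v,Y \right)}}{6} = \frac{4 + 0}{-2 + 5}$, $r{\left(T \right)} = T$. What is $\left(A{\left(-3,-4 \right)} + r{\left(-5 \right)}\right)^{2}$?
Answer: $1$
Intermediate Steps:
$A{\left(v,Y \right)} = 4$ ($A{\left(v,Y \right)} = 12 - 6 \frac{4 + 0}{-2 + 5} = 12 - 6 \cdot \frac{4}{3} = 12 - 6 \cdot 4 \cdot \frac{1}{3} = 12 - 8 = 4$)
$\left(A{\left(-3,-4 \right)} + r{\left(-5 \right)}\right)^{2} = \left(4 - 5\right)^{2} = \left(-1\right)^{2} = 1$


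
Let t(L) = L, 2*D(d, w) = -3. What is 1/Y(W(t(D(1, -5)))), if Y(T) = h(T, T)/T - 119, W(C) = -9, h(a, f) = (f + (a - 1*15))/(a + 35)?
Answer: -78/9271 ≈ -0.0084133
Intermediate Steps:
h(a, f) = (-15 + a + f)/(35 + a) (h(a, f) = (f + (a - 15))/(35 + a) = (f + (-15 + a))/(35 + a) = (-15 + a + f)/(35 + a))
D(d, w) = -3/2 (D(d, w) = (½)*(-3) = -3/2)
Y(T) = -119 + (-15 + 2*T)/(T*(35 + T)) (Y(T) = ((-15 + T + T)/(35 + T))/T - 119 = ((-15 + 2*T)/(35 + T))/T - 119 = (-15 + 2*T)/(T*(35 + T)) - 119 = -119 + (-15 + 2*T)/(T*(35 + T)))
1/Y(W(t(D(1, -5)))) = 1/((-15 + 2*(-9) - 119*(-9)*(35 - 9))/((-9)*(35 - 9))) = 1/(-⅑*(-15 - 18 - 119*(-9)*26)/26) = 1/(-⅑*1/26*(-15 - 18 + 27846)) = 1/(-⅑*1/26*27813) = 1/(-9271/78) = -78/9271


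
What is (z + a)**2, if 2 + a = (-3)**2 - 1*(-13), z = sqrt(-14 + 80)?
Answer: (20 + sqrt(66))**2 ≈ 790.96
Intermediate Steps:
z = sqrt(66) ≈ 8.1240
a = 20 (a = -2 + ((-3)**2 - 1*(-13)) = -2 + (9 + 13) = -2 + 22 = 20)
(z + a)**2 = (sqrt(66) + 20)**2 = (20 + sqrt(66))**2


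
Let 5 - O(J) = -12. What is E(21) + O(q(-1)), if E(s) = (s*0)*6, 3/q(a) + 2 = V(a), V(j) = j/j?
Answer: 17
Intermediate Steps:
V(j) = 1
q(a) = -3 (q(a) = 3/(-2 + 1) = 3/(-1) = 3*(-1) = -3)
O(J) = 17 (O(J) = 5 - 1*(-12) = 5 + 12 = 17)
E(s) = 0 (E(s) = 0*6 = 0)
E(21) + O(q(-1)) = 0 + 17 = 17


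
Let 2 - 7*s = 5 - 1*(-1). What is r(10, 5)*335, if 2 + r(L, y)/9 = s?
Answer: -54270/7 ≈ -7752.9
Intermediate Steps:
s = -4/7 (s = 2/7 - (5 - 1*(-1))/7 = 2/7 - (5 + 1)/7 = 2/7 - 1/7*6 = 2/7 - 6/7 = -4/7 ≈ -0.57143)
r(L, y) = -162/7 (r(L, y) = -18 + 9*(-4/7) = -18 - 36/7 = -162/7)
r(10, 5)*335 = -162/7*335 = -54270/7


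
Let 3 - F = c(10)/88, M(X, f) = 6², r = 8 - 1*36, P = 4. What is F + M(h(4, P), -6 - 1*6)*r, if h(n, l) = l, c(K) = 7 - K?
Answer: -88437/88 ≈ -1005.0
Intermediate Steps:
r = -28 (r = 8 - 36 = -28)
M(X, f) = 36
F = 267/88 (F = 3 - (7 - 1*10)/88 = 3 - (7 - 10)/88 = 3 - (-3)/88 = 3 - 1*(-3/88) = 3 + 3/88 = 267/88 ≈ 3.0341)
F + M(h(4, P), -6 - 1*6)*r = 267/88 + 36*(-28) = 267/88 - 1008 = -88437/88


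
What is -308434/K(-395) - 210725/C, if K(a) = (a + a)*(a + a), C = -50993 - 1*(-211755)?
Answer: -22637242401/12541445525 ≈ -1.8050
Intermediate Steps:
C = 160762 (C = -50993 + 211755 = 160762)
K(a) = 4*a² (K(a) = (2*a)*(2*a) = 4*a²)
-308434/K(-395) - 210725/C = -308434/(4*(-395)²) - 210725/160762 = -308434/(4*156025) - 210725*1/160762 = -308434/624100 - 210725/160762 = -308434*1/624100 - 210725/160762 = -154217/312050 - 210725/160762 = -22637242401/12541445525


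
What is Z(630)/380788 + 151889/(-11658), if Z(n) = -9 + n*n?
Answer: -397093681/33128556 ≈ -11.986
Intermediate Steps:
Z(n) = -9 + n**2
Z(630)/380788 + 151889/(-11658) = (-9 + 630**2)/380788 + 151889/(-11658) = (-9 + 396900)*(1/380788) + 151889*(-1/11658) = 396891*(1/380788) - 2267/174 = 396891/380788 - 2267/174 = -397093681/33128556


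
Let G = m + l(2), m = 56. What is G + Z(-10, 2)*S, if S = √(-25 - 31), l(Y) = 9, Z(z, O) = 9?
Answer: 65 + 18*I*√14 ≈ 65.0 + 67.35*I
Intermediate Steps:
G = 65 (G = 56 + 9 = 65)
S = 2*I*√14 (S = √(-56) = 2*I*√14 ≈ 7.4833*I)
G + Z(-10, 2)*S = 65 + 9*(2*I*√14) = 65 + 18*I*√14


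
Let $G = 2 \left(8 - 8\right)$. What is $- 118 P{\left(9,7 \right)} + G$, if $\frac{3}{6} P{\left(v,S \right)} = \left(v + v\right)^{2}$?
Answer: $-76464$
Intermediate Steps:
$G = 0$ ($G = 2 \cdot 0 = 0$)
$P{\left(v,S \right)} = 8 v^{2}$ ($P{\left(v,S \right)} = 2 \left(v + v\right)^{2} = 2 \left(2 v\right)^{2} = 2 \cdot 4 v^{2} = 8 v^{2}$)
$- 118 P{\left(9,7 \right)} + G = - 118 \cdot 8 \cdot 9^{2} + 0 = - 118 \cdot 8 \cdot 81 + 0 = \left(-118\right) 648 + 0 = -76464 + 0 = -76464$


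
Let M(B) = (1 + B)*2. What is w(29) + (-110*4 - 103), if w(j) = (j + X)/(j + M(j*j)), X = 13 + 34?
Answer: -930083/1713 ≈ -542.96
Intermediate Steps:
M(B) = 2 + 2*B
X = 47
w(j) = (47 + j)/(2 + j + 2*j²) (w(j) = (j + 47)/(j + (2 + 2*(j*j))) = (47 + j)/(j + (2 + 2*j²)) = (47 + j)/(2 + j + 2*j²))
w(29) + (-110*4 - 103) = (47 + 29)/(2 + 29 + 2*29²) + (-110*4 - 103) = 76/(2 + 29 + 2*841) + (-440 - 103) = 76/(2 + 29 + 1682) - 543 = 76/1713 - 543 = -930083/1713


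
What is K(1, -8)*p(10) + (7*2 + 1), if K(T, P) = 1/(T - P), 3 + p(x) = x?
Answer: 142/9 ≈ 15.778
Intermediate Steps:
p(x) = -3 + x
K(1, -8)*p(10) + (7*2 + 1) = (-1/(-8 - 1*1))*(-3 + 10) + (7*2 + 1) = -1/(-8 - 1)*7 + (14 + 1) = -1/(-9)*7 + 15 = -1*(-⅑)*7 + 15 = (⅑)*7 + 15 = 7/9 + 15 = 142/9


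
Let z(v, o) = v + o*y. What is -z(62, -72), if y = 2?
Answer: 82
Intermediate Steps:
z(v, o) = v + 2*o (z(v, o) = v + o*2 = v + 2*o)
-z(62, -72) = -(62 + 2*(-72)) = -(62 - 144) = -1*(-82) = 82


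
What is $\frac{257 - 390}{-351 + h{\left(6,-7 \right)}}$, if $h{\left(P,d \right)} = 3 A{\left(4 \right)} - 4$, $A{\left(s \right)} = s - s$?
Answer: $\frac{133}{355} \approx 0.37465$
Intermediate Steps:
$A{\left(s \right)} = 0$
$h{\left(P,d \right)} = -4$ ($h{\left(P,d \right)} = 3 \cdot 0 - 4 = 0 - 4 = -4$)
$\frac{257 - 390}{-351 + h{\left(6,-7 \right)}} = \frac{257 - 390}{-351 - 4} = - \frac{133}{-355} = \left(-133\right) \left(- \frac{1}{355}\right) = \frac{133}{355}$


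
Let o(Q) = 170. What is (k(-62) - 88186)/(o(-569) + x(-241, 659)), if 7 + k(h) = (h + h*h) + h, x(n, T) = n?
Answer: 84473/71 ≈ 1189.8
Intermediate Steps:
k(h) = -7 + h**2 + 2*h (k(h) = -7 + ((h + h*h) + h) = -7 + ((h + h**2) + h) = -7 + (h**2 + 2*h) = -7 + h**2 + 2*h)
(k(-62) - 88186)/(o(-569) + x(-241, 659)) = ((-7 + (-62)**2 + 2*(-62)) - 88186)/(170 - 241) = ((-7 + 3844 - 124) - 88186)/(-71) = (3713 - 88186)*(-1/71) = -84473*(-1/71) = 84473/71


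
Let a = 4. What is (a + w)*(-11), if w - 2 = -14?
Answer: 88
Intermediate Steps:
w = -12 (w = 2 - 14 = -12)
(a + w)*(-11) = (4 - 12)*(-11) = -8*(-11) = 88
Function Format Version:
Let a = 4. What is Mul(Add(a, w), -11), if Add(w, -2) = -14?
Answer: 88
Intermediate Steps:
w = -12 (w = Add(2, -14) = -12)
Mul(Add(a, w), -11) = Mul(Add(4, -12), -11) = Mul(-8, -11) = 88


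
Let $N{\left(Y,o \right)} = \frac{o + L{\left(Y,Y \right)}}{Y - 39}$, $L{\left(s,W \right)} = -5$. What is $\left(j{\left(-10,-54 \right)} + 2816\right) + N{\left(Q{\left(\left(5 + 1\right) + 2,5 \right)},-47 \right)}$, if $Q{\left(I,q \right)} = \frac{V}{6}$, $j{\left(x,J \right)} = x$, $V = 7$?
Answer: $\frac{637274}{227} \approx 2807.4$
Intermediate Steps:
$Q{\left(I,q \right)} = \frac{7}{6}$
$N{\left(Y,o \right)} = \frac{-5 + o}{-39 + Y}$ ($N{\left(Y,o \right)} = \frac{o - 5}{Y - 39} = \frac{-5 + o}{-39 + Y}$)
$\left(j{\left(-10,-54 \right)} + 2816\right) + N{\left(Q{\left(\left(5 + 1\right) + 2,5 \right)},-47 \right)} = \left(-10 + 2816\right) + \frac{-5 - 47}{-39 + \frac{7}{6}} = 2806 + \frac{1}{- \frac{227}{6}} \left(-52\right) = 2806 - - \frac{312}{227} = 2806 + \frac{312}{227} = \frac{637274}{227}$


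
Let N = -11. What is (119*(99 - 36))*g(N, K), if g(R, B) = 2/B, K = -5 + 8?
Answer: 4998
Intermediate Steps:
K = 3
(119*(99 - 36))*g(N, K) = (119*(99 - 36))*(2/3) = (119*63)*(2*(1/3)) = 7497*(2/3) = 4998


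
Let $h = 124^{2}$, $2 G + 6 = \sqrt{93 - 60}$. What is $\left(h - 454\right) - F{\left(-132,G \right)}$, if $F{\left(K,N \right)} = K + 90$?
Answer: $14964$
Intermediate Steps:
$G = -3 + \frac{\sqrt{33}}{2}$ ($G = -3 + \frac{\sqrt{93 - 60}}{2} = -3 + \frac{\sqrt{33}}{2} \approx -0.12772$)
$h = 15376$
$F{\left(K,N \right)} = 90 + K$
$\left(h - 454\right) - F{\left(-132,G \right)} = \left(15376 - 454\right) - \left(90 - 132\right) = 14922 - -42 = 14922 + 42 = 14964$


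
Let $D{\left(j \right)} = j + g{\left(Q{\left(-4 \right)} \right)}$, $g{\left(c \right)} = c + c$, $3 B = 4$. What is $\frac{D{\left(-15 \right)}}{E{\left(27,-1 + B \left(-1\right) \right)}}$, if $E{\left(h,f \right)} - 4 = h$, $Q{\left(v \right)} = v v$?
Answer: $\frac{17}{31} \approx 0.54839$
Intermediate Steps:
$Q{\left(v \right)} = v^{2}$
$B = \frac{4}{3}$ ($B = \frac{1}{3} \cdot 4 = \frac{4}{3} \approx 1.3333$)
$g{\left(c \right)} = 2 c$
$E{\left(h,f \right)} = 4 + h$
$D{\left(j \right)} = 32 + j$ ($D{\left(j \right)} = j + 2 \left(-4\right)^{2} = j + 2 \cdot 16 = j + 32 = 32 + j$)
$\frac{D{\left(-15 \right)}}{E{\left(27,-1 + B \left(-1\right) \right)}} = \frac{32 - 15}{4 + 27} = \frac{17}{31}$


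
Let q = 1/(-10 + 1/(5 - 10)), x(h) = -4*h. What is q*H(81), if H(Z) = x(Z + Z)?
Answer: 1080/17 ≈ 63.529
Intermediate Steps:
H(Z) = -8*Z (H(Z) = -4*(Z + Z) = -8*Z)
q = -5/51 (q = 1/(-10 + 1/(-5)) = 1/(-10 - 1/5) = 1/(-51/5) = -5/51 ≈ -0.098039)
q*H(81) = -(-40)*81/51 = -5/51*(-648) = 1080/17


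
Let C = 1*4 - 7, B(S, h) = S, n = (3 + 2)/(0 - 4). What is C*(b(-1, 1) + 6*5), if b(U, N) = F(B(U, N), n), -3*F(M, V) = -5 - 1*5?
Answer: -100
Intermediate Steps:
n = -5/4 (n = 5/(-4) = 5*(-¼) = -5/4 ≈ -1.2500)
F(M, V) = 10/3 (F(M, V) = -(-5 - 1*5)/3 = -(-5 - 5)/3 = -⅓*(-10) = 10/3)
b(U, N) = 10/3
C = -3 (C = 4 - 7 = -3)
C*(b(-1, 1) + 6*5) = -3*(10/3 + 6*5) = -3*(10/3 + 30) = -3*100/3 = -100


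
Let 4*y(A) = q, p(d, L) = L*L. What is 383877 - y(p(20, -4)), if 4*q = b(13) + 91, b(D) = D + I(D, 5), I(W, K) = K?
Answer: 6141923/16 ≈ 3.8387e+5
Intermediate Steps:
p(d, L) = L²
b(D) = 5 + D (b(D) = D + 5 = 5 + D)
q = 109/4 (q = ((5 + 13) + 91)/4 = (18 + 91)/4 = (¼)*109 = 109/4 ≈ 27.250)
y(A) = 109/16 (y(A) = (¼)*(109/4) = 109/16)
383877 - y(p(20, -4)) = 383877 - 1*109/16 = 383877 - 109/16 = 6141923/16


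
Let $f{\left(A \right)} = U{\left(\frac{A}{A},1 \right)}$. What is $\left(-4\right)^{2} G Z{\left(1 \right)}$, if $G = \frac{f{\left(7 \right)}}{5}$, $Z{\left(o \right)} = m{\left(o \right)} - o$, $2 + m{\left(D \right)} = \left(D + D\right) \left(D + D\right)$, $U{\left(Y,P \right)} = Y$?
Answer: $\frac{16}{5} \approx 3.2$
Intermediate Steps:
$m{\left(D \right)} = -2 + 4 D^{2}$ ($m{\left(D \right)} = -2 + \left(D + D\right) \left(D + D\right) = -2 + 2 D 2 D = -2 + 4 D^{2}$)
$f{\left(A \right)} = 1$ ($f{\left(A \right)} = \frac{A}{A} = 1$)
$Z{\left(o \right)} = -2 - o + 4 o^{2}$ ($Z{\left(o \right)} = \left(-2 + 4 o^{2}\right) - o = -2 - o + 4 o^{2}$)
$G = \frac{1}{5}$ ($G = 1 \cdot \frac{1}{5} = \frac{1}{5} \approx 0.2$)
$\left(-4\right)^{2} G Z{\left(1 \right)} = \left(-4\right)^{2} \cdot \frac{1}{5} \left(-2 - 1 + 4 \cdot 1^{2}\right) = 16 \cdot \frac{1}{5} \left(-2 - 1 + 4 \cdot 1\right) = \frac{16 \left(-2 - 1 + 4\right)}{5} = \frac{16}{5} \cdot 1 = \frac{16}{5}$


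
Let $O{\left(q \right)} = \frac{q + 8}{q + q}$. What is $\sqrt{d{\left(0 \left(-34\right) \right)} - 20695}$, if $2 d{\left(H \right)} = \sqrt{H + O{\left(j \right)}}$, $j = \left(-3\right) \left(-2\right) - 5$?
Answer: $\frac{\sqrt{-82780 + 3 \sqrt{2}}}{2} \approx 143.85 i$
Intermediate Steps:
$j = 1$ ($j = 6 - 5 = 1$)
$O{\left(q \right)} = \frac{8 + q}{2 q}$
$d{\left(H \right)} = \frac{\sqrt{\frac{9}{2} + H}}{2}$ ($d{\left(H \right)} = \frac{\sqrt{H + \frac{8 + 1}{2 \cdot 1}}}{2} = \frac{\sqrt{H + \frac{1}{2} \cdot 1 \cdot 9}}{2} = \frac{\sqrt{H + \frac{9}{2}}}{2} = \frac{\sqrt{\frac{9}{2} + H}}{2}$)
$\sqrt{d{\left(0 \left(-34\right) \right)} - 20695} = \sqrt{\frac{\sqrt{18 + 4 \cdot 0 \left(-34\right)}}{4} - 20695} = \sqrt{\frac{\sqrt{18 + 4 \cdot 0}}{4} - 20695} = \sqrt{\frac{\sqrt{18 + 0}}{4} - 20695} = \sqrt{\frac{\sqrt{18}}{4} - 20695} = \sqrt{\frac{3 \sqrt{2}}{4} - 20695} = \sqrt{-20695 + \frac{3 \sqrt{2}}{4}}$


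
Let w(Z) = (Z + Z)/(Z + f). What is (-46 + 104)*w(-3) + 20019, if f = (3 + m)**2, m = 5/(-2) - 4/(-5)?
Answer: 2657289/131 ≈ 20285.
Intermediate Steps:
m = -17/10 (m = 5*(-1/2) - 4*(-1/5) = -5/2 + 4/5 = -17/10 ≈ -1.7000)
f = 169/100 (f = (3 - 17/10)**2 = (13/10)**2 = 169/100 ≈ 1.6900)
w(Z) = 2*Z/(169/100 + Z) (w(Z) = (Z + Z)/(Z + 169/100) = (2*Z)/(169/100 + Z) = 2*Z/(169/100 + Z))
(-46 + 104)*w(-3) + 20019 = (-46 + 104)*(200*(-3)/(169 + 100*(-3))) + 20019 = 58*(200*(-3)/(169 - 300)) + 20019 = 58*(200*(-3)/(-131)) + 20019 = 58*(200*(-3)*(-1/131)) + 20019 = 58*(600/131) + 20019 = 34800/131 + 20019 = 2657289/131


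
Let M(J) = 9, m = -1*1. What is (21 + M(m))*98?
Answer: 2940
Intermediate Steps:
m = -1
(21 + M(m))*98 = (21 + 9)*98 = 30*98 = 2940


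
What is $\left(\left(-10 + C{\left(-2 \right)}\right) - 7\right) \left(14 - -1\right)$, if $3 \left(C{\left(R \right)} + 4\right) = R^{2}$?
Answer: $-295$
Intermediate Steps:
$C{\left(R \right)} = -4 + \frac{R^{2}}{3}$
$\left(\left(-10 + C{\left(-2 \right)}\right) - 7\right) \left(14 - -1\right) = \left(\left(-10 - \left(4 - \frac{\left(-2\right)^{2}}{3}\right)\right) - 7\right) \left(14 - -1\right) = \left(\left(-10 + \left(-4 + \frac{1}{3} \cdot 4\right)\right) - 7\right) \left(14 + 1\right) = \left(\left(-10 + \left(-4 + \frac{4}{3}\right)\right) - 7\right) 15 = \left(\left(-10 - \frac{8}{3}\right) - 7\right) 15 = \left(- \frac{38}{3} - 7\right) 15 = \left(- \frac{59}{3}\right) 15 = -295$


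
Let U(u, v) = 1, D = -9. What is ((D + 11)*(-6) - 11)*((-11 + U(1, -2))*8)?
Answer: 1840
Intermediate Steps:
((D + 11)*(-6) - 11)*((-11 + U(1, -2))*8) = ((-9 + 11)*(-6) - 11)*((-11 + 1)*8) = (2*(-6) - 11)*(-10*8) = (-12 - 11)*(-80) = -23*(-80) = 1840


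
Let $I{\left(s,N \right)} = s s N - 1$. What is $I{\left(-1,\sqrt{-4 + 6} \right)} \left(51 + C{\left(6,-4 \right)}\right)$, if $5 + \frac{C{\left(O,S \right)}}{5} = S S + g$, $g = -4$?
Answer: $-86 + 86 \sqrt{2} \approx 35.622$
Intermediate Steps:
$I{\left(s,N \right)} = -1 + N s^{2}$ ($I{\left(s,N \right)} = s^{2} N - 1 = N s^{2} - 1 = -1 + N s^{2}$)
$C{\left(O,S \right)} = -45 + 5 S^{2}$ ($C{\left(O,S \right)} = -25 + 5 \left(S S - 4\right) = -25 + 5 \left(S^{2} - 4\right) = -25 + 5 \left(-4 + S^{2}\right) = -25 + \left(-20 + 5 S^{2}\right) = -45 + 5 S^{2}$)
$I{\left(-1,\sqrt{-4 + 6} \right)} \left(51 + C{\left(6,-4 \right)}\right) = \left(-1 + \sqrt{-4 + 6} \left(-1\right)^{2}\right) \left(51 - \left(45 - 5 \left(-4\right)^{2}\right)\right) = \left(-1 + \sqrt{2} \cdot 1\right) \left(51 + \left(-45 + 5 \cdot 16\right)\right) = \left(-1 + \sqrt{2}\right) \left(51 + \left(-45 + 80\right)\right) = \left(-1 + \sqrt{2}\right) \left(51 + 35\right) = \left(-1 + \sqrt{2}\right) 86 = -86 + 86 \sqrt{2}$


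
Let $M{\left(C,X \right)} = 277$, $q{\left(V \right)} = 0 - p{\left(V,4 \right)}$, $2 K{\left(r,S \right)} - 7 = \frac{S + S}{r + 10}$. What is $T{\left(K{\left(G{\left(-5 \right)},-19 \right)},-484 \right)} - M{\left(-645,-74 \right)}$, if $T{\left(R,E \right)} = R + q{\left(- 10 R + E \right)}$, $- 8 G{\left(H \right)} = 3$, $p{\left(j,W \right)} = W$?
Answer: $- \frac{43039}{154} \approx -279.47$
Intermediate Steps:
$G{\left(H \right)} = - \frac{3}{8}$ ($G{\left(H \right)} = \left(- \frac{1}{8}\right) 3 = - \frac{3}{8}$)
$K{\left(r,S \right)} = \frac{7}{2} + \frac{S}{10 + r}$ ($K{\left(r,S \right)} = \frac{7}{2} + \frac{\left(S + S\right) \frac{1}{r + 10}}{2} = \frac{7}{2} + \frac{2 S \frac{1}{10 + r}}{2} = \frac{7}{2} + \frac{S}{10 + r}$)
$q{\left(V \right)} = -4$ ($q{\left(V \right)} = 0 - 4 = -4$)
$T{\left(R,E \right)} = -4 + R$ ($T{\left(R,E \right)} = R - 4 = -4 + R$)
$T{\left(K{\left(G{\left(-5 \right)},-19 \right)},-484 \right)} - M{\left(-645,-74 \right)} = \left(-4 + \frac{35 - 19 + \frac{7}{2} \left(- \frac{3}{8}\right)}{10 - \frac{3}{8}}\right) - 277 = \left(-4 + \frac{35 - 19 - \frac{21}{16}}{\frac{77}{8}}\right) - 277 = \left(-4 + \frac{8}{77} \cdot \frac{235}{16}\right) - 277 = \left(-4 + \frac{235}{154}\right) - 277 = - \frac{381}{154} - 277 = - \frac{43039}{154}$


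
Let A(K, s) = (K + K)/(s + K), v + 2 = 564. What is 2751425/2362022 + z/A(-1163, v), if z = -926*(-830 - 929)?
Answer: 1156129393482849/2747031586 ≈ 4.2087e+5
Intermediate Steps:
v = 562 (v = -2 + 564 = 562)
A(K, s) = 2*K/(K + s) (A(K, s) = (2*K)/(K + s) = 2*K/(K + s))
z = 1628834 (z = -926*(-1759) = 1628834)
2751425/2362022 + z/A(-1163, v) = 2751425/2362022 + 1628834/((2*(-1163)/(-1163 + 562))) = 2751425*(1/2362022) + 1628834/((2*(-1163)/(-601))) = 2751425/2362022 + 1628834/((2*(-1163)*(-1/601))) = 2751425/2362022 + 1628834/(2326/601) = 2751425/2362022 + 1628834*(601/2326) = 2751425/2362022 + 489464617/1163 = 1156129393482849/2747031586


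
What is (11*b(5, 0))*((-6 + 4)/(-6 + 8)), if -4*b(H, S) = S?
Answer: 0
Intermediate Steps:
b(H, S) = -S/4
(11*b(5, 0))*((-6 + 4)/(-6 + 8)) = (11*(-¼*0))*((-6 + 4)/(-6 + 8)) = (11*0)*(-2/2) = 0*(-2*½) = 0*(-1) = 0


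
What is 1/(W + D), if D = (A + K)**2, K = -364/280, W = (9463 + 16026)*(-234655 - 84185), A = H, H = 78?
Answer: -100/812690687711 ≈ -1.2305e-10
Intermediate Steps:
A = 78
W = -8126912760 (W = 25489*(-318840) = -8126912760)
K = -13/10 (K = -364*1/280 = -13/10 ≈ -1.3000)
D = 588289/100 (D = (78 - 13/10)**2 = (767/10)**2 = 588289/100 ≈ 5882.9)
1/(W + D) = 1/(-8126912760 + 588289/100) = 1/(-812690687711/100) = -100/812690687711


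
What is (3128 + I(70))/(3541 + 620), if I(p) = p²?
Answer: 2676/1387 ≈ 1.9293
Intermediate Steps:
(3128 + I(70))/(3541 + 620) = (3128 + 70²)/(3541 + 620) = (3128 + 4900)/4161 = 8028*(1/4161) = 2676/1387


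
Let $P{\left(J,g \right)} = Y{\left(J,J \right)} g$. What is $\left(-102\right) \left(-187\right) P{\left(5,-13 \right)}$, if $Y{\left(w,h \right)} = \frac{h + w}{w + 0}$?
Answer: $-495924$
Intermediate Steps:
$Y{\left(w,h \right)} = \frac{h + w}{w}$
$P{\left(J,g \right)} = 2 g$ ($P{\left(J,g \right)} = \frac{J + J}{J} g = \frac{2 J}{J} g = 2 g$)
$\left(-102\right) \left(-187\right) P{\left(5,-13 \right)} = \left(-102\right) \left(-187\right) 2 \left(-13\right) = 19074 \left(-26\right) = -495924$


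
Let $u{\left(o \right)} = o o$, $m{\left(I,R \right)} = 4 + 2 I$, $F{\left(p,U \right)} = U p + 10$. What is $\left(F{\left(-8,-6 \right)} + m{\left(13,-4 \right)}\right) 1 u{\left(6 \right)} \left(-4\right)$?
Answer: $-12672$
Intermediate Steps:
$F{\left(p,U \right)} = 10 + U p$
$u{\left(o \right)} = o^{2}$
$\left(F{\left(-8,-6 \right)} + m{\left(13,-4 \right)}\right) 1 u{\left(6 \right)} \left(-4\right) = \left(\left(10 - -48\right) + \left(4 + 2 \cdot 13\right)\right) 1 \cdot 6^{2} \left(-4\right) = \left(\left(10 + 48\right) + \left(4 + 26\right)\right) 1 \cdot 36 \left(-4\right) = \left(58 + 30\right) 36 \left(-4\right) = 88 \left(-144\right) = -12672$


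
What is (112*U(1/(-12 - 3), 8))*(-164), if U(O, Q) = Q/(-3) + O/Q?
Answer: 245672/5 ≈ 49134.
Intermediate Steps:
U(O, Q) = -Q/3 + O/Q (U(O, Q) = Q*(-⅓) + O/Q = -Q/3 + O/Q)
(112*U(1/(-12 - 3), 8))*(-164) = (112*(-⅓*8 + 1/(-12 - 3*8)))*(-164) = (112*(-8/3 + (⅛)/(-15)))*(-164) = (112*(-8/3 - 1/15*⅛))*(-164) = (112*(-8/3 - 1/120))*(-164) = (112*(-107/40))*(-164) = -1498/5*(-164) = 245672/5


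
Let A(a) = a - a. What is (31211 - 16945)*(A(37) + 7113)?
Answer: 101474058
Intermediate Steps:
A(a) = 0
(31211 - 16945)*(A(37) + 7113) = (31211 - 16945)*(0 + 7113) = 14266*7113 = 101474058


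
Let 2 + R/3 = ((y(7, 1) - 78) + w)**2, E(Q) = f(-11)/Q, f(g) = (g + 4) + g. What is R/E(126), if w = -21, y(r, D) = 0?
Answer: -205779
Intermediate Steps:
f(g) = 4 + 2*g (f(g) = (4 + g) + g = 4 + 2*g)
E(Q) = -18/Q (E(Q) = (4 + 2*(-11))/Q = (4 - 22)/Q = -18/Q)
R = 29397 (R = -6 + 3*((0 - 78) - 21)**2 = -6 + 3*(-78 - 21)**2 = -6 + 3*(-99)**2 = -6 + 3*9801 = -6 + 29403 = 29397)
R/E(126) = 29397/((-18/126)) = 29397/((-18*1/126)) = 29397/(-1/7) = 29397*(-7) = -205779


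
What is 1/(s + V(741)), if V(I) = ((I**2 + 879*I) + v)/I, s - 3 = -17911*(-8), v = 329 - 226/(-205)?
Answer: 50635/7337591042 ≈ 6.9008e-6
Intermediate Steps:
v = 67671/205 (v = 329 - 226*(-1)/205 = 329 - 1*(-226/205) = 329 + 226/205 = 67671/205 ≈ 330.10)
s = 143291 (s = 3 - 17911*(-8) = 3 + 143288 = 143291)
V(I) = (67671/205 + I**2 + 879*I)/I (V(I) = ((I**2 + 879*I) + 67671/205)/I = (67671/205 + I**2 + 879*I)/I)
1/(s + V(741)) = 1/(143291 + (879 + 741 + (67671/205)/741)) = 1/(143291 + (879 + 741 + (67671/205)*(1/741))) = 1/(143291 + (879 + 741 + 22557/50635)) = 1/(143291 + 82051257/50635) = 1/(7337591042/50635) = 50635/7337591042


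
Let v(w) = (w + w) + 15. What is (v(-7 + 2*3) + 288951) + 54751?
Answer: 343715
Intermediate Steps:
v(w) = 15 + 2*w (v(w) = 2*w + 15 = 15 + 2*w)
(v(-7 + 2*3) + 288951) + 54751 = ((15 + 2*(-7 + 2*3)) + 288951) + 54751 = ((15 + 2*(-7 + 6)) + 288951) + 54751 = ((15 + 2*(-1)) + 288951) + 54751 = ((15 - 2) + 288951) + 54751 = (13 + 288951) + 54751 = 288964 + 54751 = 343715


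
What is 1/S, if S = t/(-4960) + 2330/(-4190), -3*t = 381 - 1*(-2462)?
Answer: -6234720/2275823 ≈ -2.7395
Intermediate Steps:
t = -2843/3 (t = -(381 - 1*(-2462))/3 = -(381 + 2462)/3 = -1/3*2843 = -2843/3 ≈ -947.67)
S = -2275823/6234720 (S = -2843/3/(-4960) + 2330/(-4190) = -2843/3*(-1/4960) + 2330*(-1/4190) = 2843/14880 - 233/419 = -2275823/6234720 ≈ -0.36502)
1/S = 1/(-2275823/6234720) = -6234720/2275823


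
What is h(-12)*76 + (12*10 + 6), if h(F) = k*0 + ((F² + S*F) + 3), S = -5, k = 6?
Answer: 15858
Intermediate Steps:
h(F) = 3 + F² - 5*F (h(F) = 6*0 + ((F² - 5*F) + 3) = 0 + (3 + F² - 5*F) = 3 + F² - 5*F)
h(-12)*76 + (12*10 + 6) = (3 + (-12)² - 5*(-12))*76 + (12*10 + 6) = (3 + 144 + 60)*76 + (120 + 6) = 207*76 + 126 = 15732 + 126 = 15858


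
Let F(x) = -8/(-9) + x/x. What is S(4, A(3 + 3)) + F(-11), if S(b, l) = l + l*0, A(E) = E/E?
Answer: 26/9 ≈ 2.8889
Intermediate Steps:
A(E) = 1
S(b, l) = l (S(b, l) = l + 0 = l)
F(x) = 17/9 (F(x) = -8*(-1/9) + 1 = 8/9 + 1 = 17/9)
S(4, A(3 + 3)) + F(-11) = 1 + 17/9 = 26/9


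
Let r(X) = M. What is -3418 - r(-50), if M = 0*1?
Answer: -3418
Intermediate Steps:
M = 0
r(X) = 0
-3418 - r(-50) = -3418 - 1*0 = -3418 + 0 = -3418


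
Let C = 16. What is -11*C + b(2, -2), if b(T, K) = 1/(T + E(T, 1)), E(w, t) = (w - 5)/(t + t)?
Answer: -174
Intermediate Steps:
E(w, t) = (-5 + w)/(2*t) (E(w, t) = (-5 + w)/((2*t)) = (-5 + w)*(1/(2*t)) = (-5 + w)/(2*t))
b(T, K) = 1/(-5/2 + 3*T/2) (b(T, K) = 1/(T + (½)*(-5 + T)/1) = 1/(T + (½)*1*(-5 + T)) = 1/(T + (-5/2 + T/2)) = 1/(-5/2 + 3*T/2))
-11*C + b(2, -2) = -11*16 + 2/(-5 + 3*2) = -176 + 2/(-5 + 6) = -176 + 2/1 = -176 + 2*1 = -176 + 2 = -174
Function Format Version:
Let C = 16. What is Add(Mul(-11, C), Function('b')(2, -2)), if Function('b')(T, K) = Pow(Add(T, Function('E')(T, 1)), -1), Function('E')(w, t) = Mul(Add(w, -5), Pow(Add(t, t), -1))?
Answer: -174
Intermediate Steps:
Function('E')(w, t) = Mul(Rational(1, 2), Pow(t, -1), Add(-5, w)) (Function('E')(w, t) = Mul(Add(-5, w), Pow(Mul(2, t), -1)) = Mul(Add(-5, w), Mul(Rational(1, 2), Pow(t, -1))) = Mul(Rational(1, 2), Pow(t, -1), Add(-5, w)))
Function('b')(T, K) = Pow(Add(Rational(-5, 2), Mul(Rational(3, 2), T)), -1) (Function('b')(T, K) = Pow(Add(T, Mul(Rational(1, 2), Pow(1, -1), Add(-5, T))), -1) = Pow(Add(T, Mul(Rational(1, 2), 1, Add(-5, T))), -1) = Pow(Add(T, Add(Rational(-5, 2), Mul(Rational(1, 2), T))), -1) = Pow(Add(Rational(-5, 2), Mul(Rational(3, 2), T)), -1))
Add(Mul(-11, C), Function('b')(2, -2)) = Add(Mul(-11, 16), Mul(2, Pow(Add(-5, Mul(3, 2)), -1))) = Add(-176, Mul(2, Pow(Add(-5, 6), -1))) = Add(-176, Mul(2, Pow(1, -1))) = Add(-176, Mul(2, 1)) = Add(-176, 2) = -174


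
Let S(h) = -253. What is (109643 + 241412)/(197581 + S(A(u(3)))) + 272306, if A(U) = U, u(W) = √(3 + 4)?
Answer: 53733949423/197328 ≈ 2.7231e+5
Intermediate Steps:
u(W) = √7
(109643 + 241412)/(197581 + S(A(u(3)))) + 272306 = (109643 + 241412)/(197581 - 253) + 272306 = 351055/197328 + 272306 = 53733949423/197328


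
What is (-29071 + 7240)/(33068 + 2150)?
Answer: -21831/35218 ≈ -0.61988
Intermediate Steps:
(-29071 + 7240)/(33068 + 2150) = -21831/35218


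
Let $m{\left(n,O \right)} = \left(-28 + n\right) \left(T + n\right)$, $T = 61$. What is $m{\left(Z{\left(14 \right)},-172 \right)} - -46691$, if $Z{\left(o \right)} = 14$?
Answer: $45641$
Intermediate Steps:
$m{\left(n,O \right)} = \left(-28 + n\right) \left(61 + n\right)$
$m{\left(Z{\left(14 \right)},-172 \right)} - -46691 = \left(-1708 + 14^{2} + 33 \cdot 14\right) - -46691 = \left(-1708 + 196 + 462\right) + 46691 = -1050 + 46691 = 45641$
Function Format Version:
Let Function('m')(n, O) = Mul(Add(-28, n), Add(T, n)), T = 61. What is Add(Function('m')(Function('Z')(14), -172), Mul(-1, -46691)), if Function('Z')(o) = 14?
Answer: 45641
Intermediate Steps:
Function('m')(n, O) = Mul(Add(-28, n), Add(61, n))
Add(Function('m')(Function('Z')(14), -172), Mul(-1, -46691)) = Add(Add(-1708, Pow(14, 2), Mul(33, 14)), Mul(-1, -46691)) = Add(Add(-1708, 196, 462), 46691) = Add(-1050, 46691) = 45641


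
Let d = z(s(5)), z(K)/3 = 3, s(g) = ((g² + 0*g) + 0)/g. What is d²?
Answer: 81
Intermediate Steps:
s(g) = g (s(g) = ((g² + 0) + 0)/g = (g² + 0)/g = g²/g = g)
z(K) = 9 (z(K) = 3*3 = 9)
d = 9
d² = 9² = 81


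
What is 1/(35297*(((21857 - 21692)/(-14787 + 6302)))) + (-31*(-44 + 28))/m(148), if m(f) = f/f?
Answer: 577739599/1164801 ≈ 496.00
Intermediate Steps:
m(f) = 1
1/(35297*(((21857 - 21692)/(-14787 + 6302)))) + (-31*(-44 + 28))/m(148) = 1/(35297*(((21857 - 21692)/(-14787 + 6302)))) - 31*(-44 + 28)/1 = 1/(35297*((165/(-8485)))) - 31*(-16)*1 = 1/(35297*((165*(-1/8485)))) + 496*1 = 1/(35297*(-33/1697)) + 496 = (1/35297)*(-1697/33) + 496 = -1697/1164801 + 496 = 577739599/1164801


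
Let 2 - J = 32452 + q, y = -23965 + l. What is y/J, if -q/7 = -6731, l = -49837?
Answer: 73802/79567 ≈ 0.92755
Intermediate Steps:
q = 47117 (q = -7*(-6731) = 47117)
y = -73802 (y = -23965 - 49837 = -73802)
J = -79567 (J = 2 - (32452 + 47117) = 2 - 1*79569 = 2 - 79569 = -79567)
y/J = -73802/(-79567) = -73802*(-1/79567) = 73802/79567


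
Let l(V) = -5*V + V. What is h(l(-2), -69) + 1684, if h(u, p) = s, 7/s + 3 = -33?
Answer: 60617/36 ≈ 1683.8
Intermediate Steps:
s = -7/36 (s = 7/(-3 - 33) = 7/(-36) = 7*(-1/36) = -7/36 ≈ -0.19444)
l(V) = -4*V
h(u, p) = -7/36
h(l(-2), -69) + 1684 = -7/36 + 1684 = 60617/36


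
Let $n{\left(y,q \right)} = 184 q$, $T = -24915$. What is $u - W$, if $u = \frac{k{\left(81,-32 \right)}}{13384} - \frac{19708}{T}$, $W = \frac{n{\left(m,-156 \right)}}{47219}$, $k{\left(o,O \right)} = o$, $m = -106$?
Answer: $\frac{961827868591}{684598225080} \approx 1.405$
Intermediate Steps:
$W = - \frac{1248}{2053}$ ($W = \frac{184 \left(-156\right)}{47219} = \left(-28704\right) \frac{1}{47219} = - \frac{1248}{2053} \approx -0.60789$)
$u = \frac{265789987}{333462360}$ ($u = \frac{81}{13384} - \frac{19708}{-24915} = 81 \cdot \frac{1}{13384} - - \frac{19708}{24915} = \frac{81}{13384} + \frac{19708}{24915} = \frac{265789987}{333462360} \approx 0.79706$)
$u - W = \frac{265789987}{333462360} - - \frac{1248}{2053} = \frac{265789987}{333462360} + \frac{1248}{2053} = \frac{961827868591}{684598225080}$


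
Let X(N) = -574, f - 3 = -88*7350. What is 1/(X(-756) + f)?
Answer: -1/647371 ≈ -1.5447e-6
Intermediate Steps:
f = -646797 (f = 3 - 88*7350 = 3 - 646800 = -646797)
1/(X(-756) + f) = 1/(-574 - 646797) = 1/(-647371) = -1/647371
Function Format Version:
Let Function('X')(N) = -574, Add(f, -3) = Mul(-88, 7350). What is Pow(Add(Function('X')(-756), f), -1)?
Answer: Rational(-1, 647371) ≈ -1.5447e-6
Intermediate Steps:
f = -646797 (f = Add(3, Mul(-88, 7350)) = Add(3, -646800) = -646797)
Pow(Add(Function('X')(-756), f), -1) = Pow(Add(-574, -646797), -1) = Pow(-647371, -1) = Rational(-1, 647371)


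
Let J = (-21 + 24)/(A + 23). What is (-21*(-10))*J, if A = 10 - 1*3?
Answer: 21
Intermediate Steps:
A = 7 (A = 10 - 3 = 7)
J = ⅒ (J = (-21 + 24)/(7 + 23) = 3/30 = 3*(1/30) = ⅒ ≈ 0.10000)
(-21*(-10))*J = -21*(-10)*(⅒) = 210*(⅒) = 21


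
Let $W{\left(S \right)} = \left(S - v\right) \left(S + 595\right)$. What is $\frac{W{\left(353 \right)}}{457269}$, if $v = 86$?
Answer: $\frac{84372}{152423} \approx 0.55354$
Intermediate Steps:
$W{\left(S \right)} = \left(-86 + S\right) \left(595 + S\right)$ ($W{\left(S \right)} = \left(S - 86\right) \left(S + 595\right) = \left(S - 86\right) \left(595 + S\right) = \left(-86 + S\right) \left(595 + S\right)$)
$\frac{W{\left(353 \right)}}{457269} = \frac{-51170 + 353^{2} + 509 \cdot 353}{457269} = \left(-51170 + 124609 + 179677\right) \frac{1}{457269} = 253116 \cdot \frac{1}{457269} = \frac{84372}{152423}$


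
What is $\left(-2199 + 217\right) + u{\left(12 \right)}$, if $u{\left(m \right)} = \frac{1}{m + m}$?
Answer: $- \frac{47567}{24} \approx -1982.0$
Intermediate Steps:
$u{\left(m \right)} = \frac{1}{2 m}$
$\left(-2199 + 217\right) + u{\left(12 \right)} = \left(-2199 + 217\right) + \frac{1}{2 \cdot 12} = -1982 + \frac{1}{2} \cdot \frac{1}{12} = -1982 + \frac{1}{24} = - \frac{47567}{24}$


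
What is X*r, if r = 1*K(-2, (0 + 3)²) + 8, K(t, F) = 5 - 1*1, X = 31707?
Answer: 380484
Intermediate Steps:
K(t, F) = 4 (K(t, F) = 5 - 1 = 4)
r = 12 (r = 1*4 + 8 = 4 + 8 = 12)
X*r = 31707*12 = 380484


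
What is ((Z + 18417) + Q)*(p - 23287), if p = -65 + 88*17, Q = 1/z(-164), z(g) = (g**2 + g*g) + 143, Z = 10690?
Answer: -34311429421376/53935 ≈ -6.3616e+8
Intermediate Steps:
z(g) = 143 + 2*g**2 (z(g) = (g**2 + g**2) + 143 = 2*g**2 + 143 = 143 + 2*g**2)
Q = 1/53935 (Q = 1/(143 + 2*(-164)**2) = 1/(143 + 2*26896) = 1/(143 + 53792) = 1/53935 ≈ 1.8541e-5)
p = 1431 (p = -65 + 1496 = 1431)
((Z + 18417) + Q)*(p - 23287) = ((10690 + 18417) + 1/53935)*(1431 - 23287) = (29107 + 1/53935)*(-21856) = (1569886046/53935)*(-21856) = -34311429421376/53935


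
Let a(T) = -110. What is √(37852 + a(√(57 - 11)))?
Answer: √37742 ≈ 194.27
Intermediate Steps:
√(37852 + a(√(57 - 11))) = √(37852 - 110) = √37742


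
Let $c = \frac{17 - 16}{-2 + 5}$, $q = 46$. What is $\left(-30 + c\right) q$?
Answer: $- \frac{4094}{3} \approx -1364.7$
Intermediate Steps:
$c = \frac{1}{3}$ ($c = 1 \cdot \frac{1}{3} = \frac{1}{3} \approx 0.33333$)
$\left(-30 + c\right) q = \left(-30 + \frac{1}{3}\right) 46 = \left(- \frac{89}{3}\right) 46 = - \frac{4094}{3}$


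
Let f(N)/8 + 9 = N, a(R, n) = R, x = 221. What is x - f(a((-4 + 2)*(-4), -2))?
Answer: 229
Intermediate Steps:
f(N) = -72 + 8*N
x - f(a((-4 + 2)*(-4), -2)) = 221 - (-72 + 8*((-4 + 2)*(-4))) = 221 - (-72 + 8*(-2*(-4))) = 221 - (-72 + 8*8) = 221 - (-72 + 64) = 221 - 1*(-8) = 221 + 8 = 229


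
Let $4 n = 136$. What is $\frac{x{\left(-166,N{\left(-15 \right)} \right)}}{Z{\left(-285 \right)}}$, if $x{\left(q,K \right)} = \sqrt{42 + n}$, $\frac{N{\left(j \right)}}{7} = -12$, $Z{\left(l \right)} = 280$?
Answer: $\frac{\sqrt{19}}{140} \approx 0.031135$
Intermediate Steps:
$n = 34$ ($n = \frac{1}{4} \cdot 136 = 34$)
$N{\left(j \right)} = -84$ ($N{\left(j \right)} = 7 \left(-12\right) = -84$)
$x{\left(q,K \right)} = 2 \sqrt{19}$ ($x{\left(q,K \right)} = \sqrt{42 + 34} = \sqrt{76} = 2 \sqrt{19}$)
$\frac{x{\left(-166,N{\left(-15 \right)} \right)}}{Z{\left(-285 \right)}} = \frac{2 \sqrt{19}}{280} = 2 \sqrt{19} \cdot \frac{1}{280} = \frac{\sqrt{19}}{140}$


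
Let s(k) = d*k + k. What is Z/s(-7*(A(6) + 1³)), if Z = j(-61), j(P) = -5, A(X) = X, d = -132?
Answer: -5/6419 ≈ -0.00077894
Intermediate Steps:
Z = -5
s(k) = -131*k (s(k) = -132*k + k = -131*k)
Z/s(-7*(A(6) + 1³)) = -5*1/(917*(6 + 1³)) = -5*1/(917*(6 + 1)) = -5/((-(-917)*7)) = -5/((-131*(-49))) = -5/6419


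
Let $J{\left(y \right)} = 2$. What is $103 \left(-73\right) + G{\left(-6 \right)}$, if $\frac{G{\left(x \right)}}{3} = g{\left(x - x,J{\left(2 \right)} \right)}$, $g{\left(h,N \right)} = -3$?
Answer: $-7528$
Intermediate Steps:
$G{\left(x \right)} = -9$ ($G{\left(x \right)} = 3 \left(-3\right) = -9$)
$103 \left(-73\right) + G{\left(-6 \right)} = 103 \left(-73\right) - 9 = -7519 - 9 = -7528$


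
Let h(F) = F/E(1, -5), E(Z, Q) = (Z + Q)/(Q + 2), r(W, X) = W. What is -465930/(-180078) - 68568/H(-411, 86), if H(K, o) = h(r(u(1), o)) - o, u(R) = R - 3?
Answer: 4129452393/5252275 ≈ 786.22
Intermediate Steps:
u(R) = -3 + R
E(Z, Q) = (Q + Z)/(2 + Q)
h(F) = 3*F/4 (h(F) = F/(((-5 + 1)/(2 - 5))) = F/((-4/(-3))) = F/((-1/3*(-4))) = F/(4/3) = F*(3/4) = 3*F/4)
H(K, o) = -3/2 - o (H(K, o) = 3*(-3 + 1)/4 - o = (3/4)*(-2) - o = -3/2 - o)
-465930/(-180078) - 68568/H(-411, 86) = -465930/(-180078) - 68568/(-3/2 - 1*86) = -465930*(-1/180078) - 68568/(-3/2 - 86) = 77655/30013 - 68568/(-175/2) = 77655/30013 - 68568*(-2/175) = 77655/30013 + 137136/175 = 4129452393/5252275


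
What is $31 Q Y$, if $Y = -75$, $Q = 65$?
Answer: $-151125$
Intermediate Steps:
$31 Q Y = 31 \cdot 65 \left(-75\right) = 2015 \left(-75\right) = -151125$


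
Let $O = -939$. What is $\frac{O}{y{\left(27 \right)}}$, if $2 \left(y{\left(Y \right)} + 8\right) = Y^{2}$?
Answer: $- \frac{1878}{713} \approx -2.6339$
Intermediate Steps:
$y{\left(Y \right)} = -8 + \frac{Y^{2}}{2}$
$\frac{O}{y{\left(27 \right)}} = - \frac{939}{-8 + \frac{27^{2}}{2}} = - \frac{939}{-8 + \frac{1}{2} \cdot 729} = - \frac{939}{-8 + \frac{729}{2}} = - \frac{939}{\frac{713}{2}} = \left(-939\right) \frac{2}{713} = - \frac{1878}{713}$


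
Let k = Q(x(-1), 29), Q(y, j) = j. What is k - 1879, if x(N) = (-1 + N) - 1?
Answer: -1850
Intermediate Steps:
x(N) = -2 + N
k = 29
k - 1879 = 29 - 1879 = -1850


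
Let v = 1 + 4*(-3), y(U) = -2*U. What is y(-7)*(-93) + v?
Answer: -1313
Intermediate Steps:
v = -11 (v = 1 - 12 = -11)
y(-7)*(-93) + v = -2*(-7)*(-93) - 11 = 14*(-93) - 11 = -1302 - 11 = -1313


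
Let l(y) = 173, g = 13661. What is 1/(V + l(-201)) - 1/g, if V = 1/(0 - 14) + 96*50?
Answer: 121633/951092481 ≈ 0.00012789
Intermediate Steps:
V = 67199/14 (V = 1/(-14) + 4800 = -1/14 + 4800 = 67199/14 ≈ 4799.9)
1/(V + l(-201)) - 1/g = 1/(67199/14 + 173) - 1/13661 = 1/(69621/14) - 1*1/13661 = 14/69621 - 1/13661 = 121633/951092481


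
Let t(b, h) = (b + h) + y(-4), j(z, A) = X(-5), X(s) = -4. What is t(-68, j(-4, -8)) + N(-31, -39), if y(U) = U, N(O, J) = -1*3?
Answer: -79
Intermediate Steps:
j(z, A) = -4
N(O, J) = -3
t(b, h) = -4 + b + h (t(b, h) = (b + h) - 4 = -4 + b + h)
t(-68, j(-4, -8)) + N(-31, -39) = (-4 - 68 - 4) - 3 = -76 - 3 = -79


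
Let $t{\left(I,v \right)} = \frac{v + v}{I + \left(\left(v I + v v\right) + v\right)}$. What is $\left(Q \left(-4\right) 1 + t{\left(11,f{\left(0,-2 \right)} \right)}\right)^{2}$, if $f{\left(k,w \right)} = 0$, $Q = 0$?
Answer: $0$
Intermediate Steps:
$t{\left(I,v \right)} = \frac{2 v}{I + v + v^{2} + I v}$ ($t{\left(I,v \right)} = \frac{2 v}{I + \left(\left(I v + v^{2}\right) + v\right)} = \frac{2 v}{I + \left(\left(v^{2} + I v\right) + v\right)} = \frac{2 v}{I + \left(v + v^{2} + I v\right)} = \frac{2 v}{I + v + v^{2} + I v}$)
$\left(Q \left(-4\right) 1 + t{\left(11,f{\left(0,-2 \right)} \right)}\right)^{2} = \left(0 \left(-4\right) 1 + 2 \cdot 0 \frac{1}{11 + 0 + 0^{2} + 11 \cdot 0}\right)^{2} = \left(0 \cdot 1 + 2 \cdot 0 \frac{1}{11 + 0 + 0 + 0}\right)^{2} = \left(0 + 2 \cdot 0 \cdot \frac{1}{11}\right)^{2} = \left(0 + 0\right)^{2} = 0^{2} = 0$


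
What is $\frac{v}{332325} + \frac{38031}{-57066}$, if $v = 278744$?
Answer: $\frac{1089384343}{6321486150} \approx 0.17233$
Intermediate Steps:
$\frac{v}{332325} + \frac{38031}{-57066} = \frac{278744}{332325} + \frac{38031}{-57066} = 278744 \cdot \frac{1}{332325} + 38031 \left(- \frac{1}{57066}\right) = \frac{278744}{332325} - \frac{12677}{19022} = \frac{1089384343}{6321486150}$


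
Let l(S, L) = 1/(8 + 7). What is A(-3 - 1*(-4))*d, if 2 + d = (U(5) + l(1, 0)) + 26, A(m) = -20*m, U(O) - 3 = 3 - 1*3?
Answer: -1624/3 ≈ -541.33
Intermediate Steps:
U(O) = 3 (U(O) = 3 + (3 - 1*3) = 3 + (3 - 3) = 3 + 0 = 3)
l(S, L) = 1/15
d = 406/15 (d = -2 + ((3 + 1/15) + 26) = -2 + (46/15 + 26) = -2 + 436/15 = 406/15 ≈ 27.067)
A(-3 - 1*(-4))*d = -20*(-3 - 1*(-4))*(406/15) = -20*(-3 + 4)*(406/15) = -20*1*(406/15) = -20*406/15 = -1624/3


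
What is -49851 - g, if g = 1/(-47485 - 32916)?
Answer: -4008070250/80401 ≈ -49851.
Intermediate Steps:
g = -1/80401 (g = 1/(-80401) = -1/80401 ≈ -1.2438e-5)
-49851 - g = -49851 - 1*(-1/80401) = -49851 + 1/80401 = -4008070250/80401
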